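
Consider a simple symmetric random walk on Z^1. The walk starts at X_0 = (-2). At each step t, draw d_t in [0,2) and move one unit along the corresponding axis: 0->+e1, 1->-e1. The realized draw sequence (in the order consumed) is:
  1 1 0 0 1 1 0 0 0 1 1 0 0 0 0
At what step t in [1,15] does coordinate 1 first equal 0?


t=0: X=(-2), d=1 → -e1, X_1=(-3)
t=1: X=(-3), d=1 → -e1, X_2=(-4)
t=2: X=(-4), d=0 → +e1, X_3=(-3)
t=3: X=(-3), d=0 → +e1, X_4=(-2)
t=4: X=(-2), d=1 → -e1, X_5=(-3)
t=5: X=(-3), d=1 → -e1, X_6=(-4)
t=6: X=(-4), d=0 → +e1, X_7=(-3)
t=7: X=(-3), d=0 → +e1, X_8=(-2)
t=8: X=(-2), d=0 → +e1, X_9=(-1)
t=9: X=(-1), d=1 → -e1, X_10=(-2)
t=10: X=(-2), d=1 → -e1, X_11=(-3)
t=11: X=(-3), d=0 → +e1, X_12=(-2)
t=12: X=(-2), d=0 → +e1, X_13=(-1)
t=13: X=(-1), d=0 → +e1, X_14=(0)
t=14: X=(0), d=0 → +e1, X_15=(1)

14


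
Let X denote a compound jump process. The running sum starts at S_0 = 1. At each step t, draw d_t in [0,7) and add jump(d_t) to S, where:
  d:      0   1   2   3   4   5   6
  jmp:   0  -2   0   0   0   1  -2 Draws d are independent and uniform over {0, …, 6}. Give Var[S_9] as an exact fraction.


486/49

Outcome values over d=0..6: [0, -2, 0, 0, 0, 1, -2]
Σy = -3, Σy² = 9, M = 7
μ = -3/7 = -3/7,  σ² = 9/7 − (-3/7)² = 54/49
Independent increments: Var[S_9] = 9·σ² = 9·(54/49) = 486/49


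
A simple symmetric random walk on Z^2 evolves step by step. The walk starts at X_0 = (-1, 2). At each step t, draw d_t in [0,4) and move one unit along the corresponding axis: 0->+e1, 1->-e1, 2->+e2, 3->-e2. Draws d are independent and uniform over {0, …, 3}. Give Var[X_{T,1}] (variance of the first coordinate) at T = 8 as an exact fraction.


Outcome values over d=0..3: [1, -1, 0, 0]
Σy = 0, Σy² = 2, M = 4
μ = 0/4 = 0,  σ² = 2/4 − (0)² = 1/2
Independent increments: Var[X_8] = 8·σ² = 8·(1/2) = 4

4


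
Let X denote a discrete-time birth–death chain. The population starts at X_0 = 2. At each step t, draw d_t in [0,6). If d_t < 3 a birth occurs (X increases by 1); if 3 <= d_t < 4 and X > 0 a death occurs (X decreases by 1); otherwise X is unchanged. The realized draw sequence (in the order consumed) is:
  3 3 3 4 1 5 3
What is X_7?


0

t=0: X=2, d=3 → death, X_1=1
t=1: X=1, d=3 → death, X_2=0
t=2: X=0, d=3 → hold, X_3=0
t=3: X=0, d=4 → hold, X_4=0
t=4: X=0, d=1 → birth, X_5=1
t=5: X=1, d=5 → hold, X_6=1
t=6: X=1, d=3 → death, X_7=0


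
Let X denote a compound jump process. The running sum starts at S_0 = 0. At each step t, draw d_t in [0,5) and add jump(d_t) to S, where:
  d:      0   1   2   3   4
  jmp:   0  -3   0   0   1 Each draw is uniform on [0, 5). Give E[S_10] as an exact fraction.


-4

Outcome values over d=0..4: [0, -3, 0, 0, 1]
Σy = -2, Σy² = 10, M = 5
μ = -2/5 = -2/5,  σ² = 10/5 − (-2/5)² = 46/25
E[S_10] = 0 + 10·(-2/5) = -4


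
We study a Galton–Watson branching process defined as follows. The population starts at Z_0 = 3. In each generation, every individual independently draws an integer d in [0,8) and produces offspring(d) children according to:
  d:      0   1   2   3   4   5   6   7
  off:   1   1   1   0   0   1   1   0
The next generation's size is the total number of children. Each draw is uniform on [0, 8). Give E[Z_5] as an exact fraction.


Outcome values over d=0..7: [1, 1, 1, 0, 0, 1, 1, 0]
Σy = 5, Σy² = 5, M = 8
μ = 5/8 = 5/8,  σ² = 5/8 − (5/8)² = 15/64
E[Z_0] = 3
E[Z_1] = 5/8·E[Z_0] = 15/8
E[Z_2] = 5/8·E[Z_1] = 75/64
E[Z_3] = 5/8·E[Z_2] = 375/512
E[Z_4] = 5/8·E[Z_3] = 1875/4096
E[Z_5] = 5/8·E[Z_4] = 9375/32768

9375/32768


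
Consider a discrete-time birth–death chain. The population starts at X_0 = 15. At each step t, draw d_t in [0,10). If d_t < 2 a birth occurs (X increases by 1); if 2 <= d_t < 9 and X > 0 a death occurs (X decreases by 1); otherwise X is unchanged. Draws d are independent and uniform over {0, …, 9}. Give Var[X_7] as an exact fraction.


91/20

X can drop by at most 1 per step and X_0 = 15 > T = 7, so X_t >= 15 − t >= 8 > 0 for every t <= 7: the floor at 0 (the 'and X > 0' condition) never binds. Hence X_7 = X_0 + Σ_{t<7} Y_t with i.i.d. increments Y_t = y(d_t) ∈ {+1, −1, 0}.
Outcome values over d=0..9: [1, 1, -1, -1, -1, -1, -1, -1, -1, 0]
Σy = -5, Σy² = 9, M = 10
μ = -5/10 = -1/2,  σ² = 9/10 − (-1/2)² = 13/20
Independent increments: Var[X_7] = 7·σ² = 7·(13/20) = 91/20


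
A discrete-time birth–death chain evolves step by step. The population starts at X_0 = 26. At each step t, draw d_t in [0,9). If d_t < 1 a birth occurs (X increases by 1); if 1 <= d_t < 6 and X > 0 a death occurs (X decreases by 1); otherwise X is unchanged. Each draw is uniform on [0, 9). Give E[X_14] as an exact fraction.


178/9

X can drop by at most 1 per step and X_0 = 26 > T = 14, so X_t >= 26 − t >= 12 > 0 for every t <= 14: the floor at 0 (the 'and X > 0' condition) never binds. Hence X_14 = X_0 + Σ_{t<14} Y_t with i.i.d. increments Y_t = y(d_t) ∈ {+1, −1, 0}.
Outcome values over d=0..8: [1, -1, -1, -1, -1, -1, 0, 0, 0]
Σy = -4, Σy² = 6, M = 9
μ = -4/9 = -4/9,  σ² = 6/9 − (-4/9)² = 38/81
E[X_14] = 26 + 14·(-4/9) = 178/9


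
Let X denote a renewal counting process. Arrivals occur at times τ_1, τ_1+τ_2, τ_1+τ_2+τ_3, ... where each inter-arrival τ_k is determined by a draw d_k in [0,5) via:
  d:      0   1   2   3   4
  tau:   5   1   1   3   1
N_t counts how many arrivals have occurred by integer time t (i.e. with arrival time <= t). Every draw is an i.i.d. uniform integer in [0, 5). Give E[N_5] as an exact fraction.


Inter-arrival values over d=0..4: [5, 1, 1, 3, 1]
Each d has probability 1/5, so the pmf of τ is: f(1) = 3/5, f(3) = 1/5, f(5) = 1/5
Renewal equation for m(n) = E[N_n]: condition on τ_1 = k (if k <= n, one arrival plus a fresh copy on the remaining n−k steps): m(n) = F(n) + Σ_{k<=n} f(k)·m(n−k), where F(n) = P(τ <= n) and m(0) = 0
m(1) = F(1) = 3/5
m(2) = F(2) + f(1)·m(1) = 3/5 + 3/5·3/5 = 24/25
m(3) = F(3) + f(1)·m(2) = 4/5 + 3/5·24/25 = 172/125
m(4) = F(4) + f(1)·m(3) + f(3)·m(1) = 4/5 + 3/5·172/125 + 1/5·3/5 = 1091/625
m(5) = F(5) + f(1)·m(4) + f(3)·m(2) = 1 + 3/5·1091/625 + 1/5·24/25 = 6998/3125
E[N_5] = m(5) = 6998/3125

6998/3125


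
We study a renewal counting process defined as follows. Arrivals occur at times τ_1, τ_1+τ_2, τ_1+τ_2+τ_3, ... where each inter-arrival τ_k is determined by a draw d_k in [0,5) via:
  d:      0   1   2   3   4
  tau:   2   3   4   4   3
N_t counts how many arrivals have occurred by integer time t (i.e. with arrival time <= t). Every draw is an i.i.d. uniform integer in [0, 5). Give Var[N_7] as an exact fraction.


Inter-arrival values over d=0..4: [2, 3, 4, 4, 3]
Each d has probability 1/5, so the pmf of τ is: f(2) = 1/5, f(3) = 2/5, f(4) = 2/5
Let p_n(j) = P(N_n = j), with p_0 = [1]. Condition on τ_1: p_n(0) = P(τ > n), and for j >= 1, p_n(j) = Σ_{k<=n} f(k)·p_{n−k}(j−1)
p_1 = [1]  (j = 0)
p_2 = [4/5, 1/5]  (j = 0..1)
p_3 = [2/5, 3/5]  (j = 0..1)
p_4 = [0, 24/25, 1/25]  (j = 0..2)
p_5 = [0, 4/5, 1/5]  (j = 0..2)
p_6 = [0, 12/25, 64/125, 1/125]  (j = 0..3)
p_7 = [0, 4/25, 98/125, 7/125]  (j = 0..3)
E[N_7] = Σ j·p_7(j) = 237/125;  E[N_7²] = Σ j²·p_7(j) = 19/5
Var[N_7] = 19/5 − (237/125)² = 3206/15625

3206/15625


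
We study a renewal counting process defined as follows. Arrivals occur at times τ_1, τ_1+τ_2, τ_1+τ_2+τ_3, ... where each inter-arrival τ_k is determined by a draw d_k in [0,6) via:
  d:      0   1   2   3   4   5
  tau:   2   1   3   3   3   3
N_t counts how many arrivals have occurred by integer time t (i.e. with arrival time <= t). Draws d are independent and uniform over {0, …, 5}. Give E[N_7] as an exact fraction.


713059/279936

Inter-arrival values over d=0..5: [2, 1, 3, 3, 3, 3]
Each d has probability 1/6, so the pmf of τ is: f(1) = 1/6, f(2) = 1/6, f(3) = 2/3
Renewal equation for m(n) = E[N_n]: condition on τ_1 = k (if k <= n, one arrival plus a fresh copy on the remaining n−k steps): m(n) = F(n) + Σ_{k<=n} f(k)·m(n−k), where F(n) = P(τ <= n) and m(0) = 0
m(1) = F(1) = 1/6
m(2) = F(2) + f(1)·m(1) = 1/3 + 1/6·1/6 = 13/36
m(3) = F(3) + f(1)·m(2) + f(2)·m(1) = 1 + 1/6·13/36 + 1/6·1/6 = 235/216
m(4) = F(4) + f(1)·m(3) + f(2)·m(2) + f(3)·m(1) = 1 + 1/6·235/216 + 1/6·13/36 + 2/3·1/6 = 1753/1296
m(5) = F(5) + f(1)·m(4) + f(2)·m(3) + f(3)·m(2) = 1 + 1/6·1753/1296 + 1/6·235/216 + 2/3·13/36 = 12811/7776
m(6) = F(6) + f(1)·m(5) + f(2)·m(4) + f(3)·m(3) = 1 + 1/6·12811/7776 + 1/6·1753/1296 + 2/3·235/216 = 103825/46656
m(7) = F(7) + f(1)·m(6) + f(2)·m(5) + f(3)·m(4) = 1 + 1/6·103825/46656 + 1/6·12811/7776 + 2/3·1753/1296 = 713059/279936
E[N_7] = m(7) = 713059/279936


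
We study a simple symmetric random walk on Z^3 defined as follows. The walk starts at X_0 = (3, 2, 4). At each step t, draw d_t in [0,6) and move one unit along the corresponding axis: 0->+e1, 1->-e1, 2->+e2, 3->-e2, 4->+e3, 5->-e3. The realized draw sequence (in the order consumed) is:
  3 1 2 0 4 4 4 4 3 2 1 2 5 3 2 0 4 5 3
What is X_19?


(3, 2, 7)

t=0: X=(3, 2, 4), d=3 → -e2, X_1=(3, 1, 4)
t=1: X=(3, 1, 4), d=1 → -e1, X_2=(2, 1, 4)
t=2: X=(2, 1, 4), d=2 → +e2, X_3=(2, 2, 4)
t=3: X=(2, 2, 4), d=0 → +e1, X_4=(3, 2, 4)
t=4: X=(3, 2, 4), d=4 → +e3, X_5=(3, 2, 5)
t=5: X=(3, 2, 5), d=4 → +e3, X_6=(3, 2, 6)
t=6: X=(3, 2, 6), d=4 → +e3, X_7=(3, 2, 7)
t=7: X=(3, 2, 7), d=4 → +e3, X_8=(3, 2, 8)
t=8: X=(3, 2, 8), d=3 → -e2, X_9=(3, 1, 8)
t=9: X=(3, 1, 8), d=2 → +e2, X_10=(3, 2, 8)
t=10: X=(3, 2, 8), d=1 → -e1, X_11=(2, 2, 8)
t=11: X=(2, 2, 8), d=2 → +e2, X_12=(2, 3, 8)
t=12: X=(2, 3, 8), d=5 → -e3, X_13=(2, 3, 7)
t=13: X=(2, 3, 7), d=3 → -e2, X_14=(2, 2, 7)
t=14: X=(2, 2, 7), d=2 → +e2, X_15=(2, 3, 7)
t=15: X=(2, 3, 7), d=0 → +e1, X_16=(3, 3, 7)
t=16: X=(3, 3, 7), d=4 → +e3, X_17=(3, 3, 8)
t=17: X=(3, 3, 8), d=5 → -e3, X_18=(3, 3, 7)
t=18: X=(3, 3, 7), d=3 → -e2, X_19=(3, 2, 7)


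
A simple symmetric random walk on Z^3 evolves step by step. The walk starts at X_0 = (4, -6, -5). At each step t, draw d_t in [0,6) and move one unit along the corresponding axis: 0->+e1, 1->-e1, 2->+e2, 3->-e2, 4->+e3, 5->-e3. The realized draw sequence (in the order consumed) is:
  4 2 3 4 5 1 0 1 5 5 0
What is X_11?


(4, -6, -6)

t=0: X=(4, -6, -5), d=4 → +e3, X_1=(4, -6, -4)
t=1: X=(4, -6, -4), d=2 → +e2, X_2=(4, -5, -4)
t=2: X=(4, -5, -4), d=3 → -e2, X_3=(4, -6, -4)
t=3: X=(4, -6, -4), d=4 → +e3, X_4=(4, -6, -3)
t=4: X=(4, -6, -3), d=5 → -e3, X_5=(4, -6, -4)
t=5: X=(4, -6, -4), d=1 → -e1, X_6=(3, -6, -4)
t=6: X=(3, -6, -4), d=0 → +e1, X_7=(4, -6, -4)
t=7: X=(4, -6, -4), d=1 → -e1, X_8=(3, -6, -4)
t=8: X=(3, -6, -4), d=5 → -e3, X_9=(3, -6, -5)
t=9: X=(3, -6, -5), d=5 → -e3, X_10=(3, -6, -6)
t=10: X=(3, -6, -6), d=0 → +e1, X_11=(4, -6, -6)


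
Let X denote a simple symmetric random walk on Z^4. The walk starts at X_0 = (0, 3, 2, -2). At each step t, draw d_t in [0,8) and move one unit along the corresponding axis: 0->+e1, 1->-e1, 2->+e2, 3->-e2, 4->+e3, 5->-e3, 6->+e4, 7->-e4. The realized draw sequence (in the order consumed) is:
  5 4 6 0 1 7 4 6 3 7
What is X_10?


t=0: X=(0, 3, 2, -2), d=5 → -e3, X_1=(0, 3, 1, -2)
t=1: X=(0, 3, 1, -2), d=4 → +e3, X_2=(0, 3, 2, -2)
t=2: X=(0, 3, 2, -2), d=6 → +e4, X_3=(0, 3, 2, -1)
t=3: X=(0, 3, 2, -1), d=0 → +e1, X_4=(1, 3, 2, -1)
t=4: X=(1, 3, 2, -1), d=1 → -e1, X_5=(0, 3, 2, -1)
t=5: X=(0, 3, 2, -1), d=7 → -e4, X_6=(0, 3, 2, -2)
t=6: X=(0, 3, 2, -2), d=4 → +e3, X_7=(0, 3, 3, -2)
t=7: X=(0, 3, 3, -2), d=6 → +e4, X_8=(0, 3, 3, -1)
t=8: X=(0, 3, 3, -1), d=3 → -e2, X_9=(0, 2, 3, -1)
t=9: X=(0, 2, 3, -1), d=7 → -e4, X_10=(0, 2, 3, -2)

(0, 2, 3, -2)


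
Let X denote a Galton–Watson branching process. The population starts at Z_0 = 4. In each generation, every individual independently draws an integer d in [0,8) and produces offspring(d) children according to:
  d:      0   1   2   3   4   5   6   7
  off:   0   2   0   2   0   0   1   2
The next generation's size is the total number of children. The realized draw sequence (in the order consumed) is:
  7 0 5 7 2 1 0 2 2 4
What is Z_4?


0

gen 0: Z_0=4, draws=[7, 0, 5, 7], offspring=[2, 0, 0, 2], Z_1=4
gen 1: Z_1=4, draws=[2, 1, 0, 2], offspring=[0, 2, 0, 0], Z_2=2
gen 2: Z_2=2, draws=[2, 4], offspring=[0, 0], Z_3=0
gen 3: Z_3=0, draws=[], offspring=[], Z_4=0


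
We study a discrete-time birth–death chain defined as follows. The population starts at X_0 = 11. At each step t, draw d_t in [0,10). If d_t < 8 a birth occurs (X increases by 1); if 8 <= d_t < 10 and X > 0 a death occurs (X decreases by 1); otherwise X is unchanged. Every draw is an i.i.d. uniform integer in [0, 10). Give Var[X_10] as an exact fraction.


32/5

X can drop by at most 1 per step and X_0 = 11 > T = 10, so X_t >= 11 − t >= 1 > 0 for every t <= 10: the floor at 0 (the 'and X > 0' condition) never binds. Hence X_10 = X_0 + Σ_{t<10} Y_t with i.i.d. increments Y_t = y(d_t) ∈ {+1, −1, 0}.
Outcome values over d=0..9: [1, 1, 1, 1, 1, 1, 1, 1, -1, -1]
Σy = 6, Σy² = 10, M = 10
μ = 6/10 = 3/5,  σ² = 10/10 − (3/5)² = 16/25
Independent increments: Var[X_10] = 10·σ² = 10·(16/25) = 32/5


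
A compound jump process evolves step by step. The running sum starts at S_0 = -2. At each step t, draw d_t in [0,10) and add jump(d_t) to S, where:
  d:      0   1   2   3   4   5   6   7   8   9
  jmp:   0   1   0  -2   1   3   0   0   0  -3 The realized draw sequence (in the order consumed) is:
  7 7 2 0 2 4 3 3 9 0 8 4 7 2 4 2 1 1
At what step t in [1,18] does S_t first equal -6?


t=0: S=-2, d=7, jump=0, S_1=-2
t=1: S=-2, d=7, jump=0, S_2=-2
t=2: S=-2, d=2, jump=0, S_3=-2
t=3: S=-2, d=0, jump=0, S_4=-2
t=4: S=-2, d=2, jump=0, S_5=-2
t=5: S=-2, d=4, jump=1, S_6=-1
t=6: S=-1, d=3, jump=-2, S_7=-3
t=7: S=-3, d=3, jump=-2, S_8=-5
t=8: S=-5, d=9, jump=-3, S_9=-8
t=9: S=-8, d=0, jump=0, S_10=-8
t=10: S=-8, d=8, jump=0, S_11=-8
t=11: S=-8, d=4, jump=1, S_12=-7
t=12: S=-7, d=7, jump=0, S_13=-7
t=13: S=-7, d=2, jump=0, S_14=-7
t=14: S=-7, d=4, jump=1, S_15=-6
t=15: S=-6, d=2, jump=0, S_16=-6
t=16: S=-6, d=1, jump=1, S_17=-5
t=17: S=-5, d=1, jump=1, S_18=-4

15


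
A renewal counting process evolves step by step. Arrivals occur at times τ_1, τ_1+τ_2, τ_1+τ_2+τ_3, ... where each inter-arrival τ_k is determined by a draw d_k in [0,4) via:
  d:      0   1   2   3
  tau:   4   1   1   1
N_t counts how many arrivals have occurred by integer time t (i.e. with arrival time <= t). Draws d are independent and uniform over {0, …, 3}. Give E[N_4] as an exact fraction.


Inter-arrival values over d=0..3: [4, 1, 1, 1]
Each d has probability 1/4, so the pmf of τ is: f(1) = 3/4, f(4) = 1/4
Renewal equation for m(n) = E[N_n]: condition on τ_1 = k (if k <= n, one arrival plus a fresh copy on the remaining n−k steps): m(n) = F(n) + Σ_{k<=n} f(k)·m(n−k), where F(n) = P(τ <= n) and m(0) = 0
m(1) = F(1) = 3/4
m(2) = F(2) + f(1)·m(1) = 3/4 + 3/4·3/4 = 21/16
m(3) = F(3) + f(1)·m(2) = 3/4 + 3/4·21/16 = 111/64
m(4) = F(4) + f(1)·m(3) = 1 + 3/4·111/64 = 589/256
E[N_4] = m(4) = 589/256

589/256


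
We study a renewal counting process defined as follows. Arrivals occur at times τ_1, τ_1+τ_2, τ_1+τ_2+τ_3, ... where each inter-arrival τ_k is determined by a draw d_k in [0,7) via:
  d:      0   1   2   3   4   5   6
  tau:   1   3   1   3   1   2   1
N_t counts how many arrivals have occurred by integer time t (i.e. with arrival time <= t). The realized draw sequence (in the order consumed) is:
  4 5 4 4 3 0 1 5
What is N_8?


draw d_1=4: τ_1=1, arrival time A_1=1
draw d_2=5: τ_2=2, arrival time A_2=3
draw d_3=4: τ_3=1, arrival time A_3=4
draw d_4=4: τ_4=1, arrival time A_4=5
draw d_5=3: τ_5=3, arrival time A_5=8
draw d_6=0: τ_6=1, arrival time A_6=9
draw d_7=1: τ_7=3, arrival time A_7=12
draw d_8=5: τ_8=2, arrival time A_8=14
N_t over t=0..8: 0:0 1:1 2:1 3:2 4:3 5:4 6:4 7:4 8:5

5


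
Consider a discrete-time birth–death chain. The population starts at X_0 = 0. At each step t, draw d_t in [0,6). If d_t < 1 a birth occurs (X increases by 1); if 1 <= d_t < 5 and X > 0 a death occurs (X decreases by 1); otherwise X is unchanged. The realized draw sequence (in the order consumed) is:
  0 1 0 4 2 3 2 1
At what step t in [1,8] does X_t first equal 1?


1

t=0: X=0, d=0 → birth, X_1=1
t=1: X=1, d=1 → death, X_2=0
t=2: X=0, d=0 → birth, X_3=1
t=3: X=1, d=4 → death, X_4=0
t=4: X=0, d=2 → hold, X_5=0
t=5: X=0, d=3 → hold, X_6=0
t=6: X=0, d=2 → hold, X_7=0
t=7: X=0, d=1 → hold, X_8=0


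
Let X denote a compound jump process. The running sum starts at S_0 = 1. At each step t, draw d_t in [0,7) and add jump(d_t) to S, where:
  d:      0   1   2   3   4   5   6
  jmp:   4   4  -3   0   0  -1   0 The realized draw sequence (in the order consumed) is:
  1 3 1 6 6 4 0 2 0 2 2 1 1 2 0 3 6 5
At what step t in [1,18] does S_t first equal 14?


9

t=0: S=1, d=1, jump=4, S_1=5
t=1: S=5, d=3, jump=0, S_2=5
t=2: S=5, d=1, jump=4, S_3=9
t=3: S=9, d=6, jump=0, S_4=9
t=4: S=9, d=6, jump=0, S_5=9
t=5: S=9, d=4, jump=0, S_6=9
t=6: S=9, d=0, jump=4, S_7=13
t=7: S=13, d=2, jump=-3, S_8=10
t=8: S=10, d=0, jump=4, S_9=14
t=9: S=14, d=2, jump=-3, S_10=11
t=10: S=11, d=2, jump=-3, S_11=8
t=11: S=8, d=1, jump=4, S_12=12
t=12: S=12, d=1, jump=4, S_13=16
t=13: S=16, d=2, jump=-3, S_14=13
t=14: S=13, d=0, jump=4, S_15=17
t=15: S=17, d=3, jump=0, S_16=17
t=16: S=17, d=6, jump=0, S_17=17
t=17: S=17, d=5, jump=-1, S_18=16


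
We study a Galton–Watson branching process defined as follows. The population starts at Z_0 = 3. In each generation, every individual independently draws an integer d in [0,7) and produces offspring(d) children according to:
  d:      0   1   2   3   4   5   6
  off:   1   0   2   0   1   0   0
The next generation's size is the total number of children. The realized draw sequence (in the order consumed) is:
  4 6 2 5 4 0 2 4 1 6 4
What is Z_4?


gen 0: Z_0=3, draws=[4, 6, 2], offspring=[1, 0, 2], Z_1=3
gen 1: Z_1=3, draws=[5, 4, 0], offspring=[0, 1, 1], Z_2=2
gen 2: Z_2=2, draws=[2, 4], offspring=[2, 1], Z_3=3
gen 3: Z_3=3, draws=[1, 6, 4], offspring=[0, 0, 1], Z_4=1

1


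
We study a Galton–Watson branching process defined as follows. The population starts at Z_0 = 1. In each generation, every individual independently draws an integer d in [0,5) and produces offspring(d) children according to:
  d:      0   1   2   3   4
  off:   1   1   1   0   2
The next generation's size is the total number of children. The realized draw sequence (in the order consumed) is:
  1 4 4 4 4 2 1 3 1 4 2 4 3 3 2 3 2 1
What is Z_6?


3

gen 0: Z_0=1, draws=[1], offspring=[1], Z_1=1
gen 1: Z_1=1, draws=[4], offspring=[2], Z_2=2
gen 2: Z_2=2, draws=[4, 4], offspring=[2, 2], Z_3=4
gen 3: Z_3=4, draws=[4, 2, 1, 3], offspring=[2, 1, 1, 0], Z_4=4
gen 4: Z_4=4, draws=[1, 4, 2, 4], offspring=[1, 2, 1, 2], Z_5=6
gen 5: Z_5=6, draws=[3, 3, 2, 3, 2, 1], offspring=[0, 0, 1, 0, 1, 1], Z_6=3


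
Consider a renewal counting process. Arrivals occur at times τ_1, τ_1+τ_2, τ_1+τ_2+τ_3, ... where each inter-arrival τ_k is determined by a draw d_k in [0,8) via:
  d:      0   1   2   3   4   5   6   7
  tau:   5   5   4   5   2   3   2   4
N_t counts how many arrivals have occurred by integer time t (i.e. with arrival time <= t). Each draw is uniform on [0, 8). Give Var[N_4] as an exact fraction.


Inter-arrival values over d=0..7: [5, 5, 4, 5, 2, 3, 2, 4]
Each d has probability 1/8, so the pmf of τ is: f(2) = 1/4, f(3) = 1/8, f(4) = 1/4, f(5) = 3/8
Let p_n(j) = P(N_n = j), with p_0 = [1]. Condition on τ_1: p_n(0) = P(τ > n), and for j >= 1, p_n(j) = Σ_{k<=n} f(k)·p_{n−k}(j−1)
p_1 = [1]  (j = 0)
p_2 = [3/4, 1/4]  (j = 0..1)
p_3 = [5/8, 3/8]  (j = 0..1)
p_4 = [3/8, 9/16, 1/16]  (j = 0..2)
E[N_4] = Σ j·p_4(j) = 11/16;  E[N_4²] = Σ j²·p_4(j) = 13/16
Var[N_4] = 13/16 − (11/16)² = 87/256

87/256


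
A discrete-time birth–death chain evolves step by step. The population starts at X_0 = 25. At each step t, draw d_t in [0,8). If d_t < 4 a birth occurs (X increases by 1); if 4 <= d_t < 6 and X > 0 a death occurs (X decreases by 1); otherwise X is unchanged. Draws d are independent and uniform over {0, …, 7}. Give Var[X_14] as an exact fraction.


X can drop by at most 1 per step and X_0 = 25 > T = 14, so X_t >= 25 − t >= 11 > 0 for every t <= 14: the floor at 0 (the 'and X > 0' condition) never binds. Hence X_14 = X_0 + Σ_{t<14} Y_t with i.i.d. increments Y_t = y(d_t) ∈ {+1, −1, 0}.
Outcome values over d=0..7: [1, 1, 1, 1, -1, -1, 0, 0]
Σy = 2, Σy² = 6, M = 8
μ = 2/8 = 1/4,  σ² = 6/8 − (1/4)² = 11/16
Independent increments: Var[X_14] = 14·σ² = 14·(11/16) = 77/8

77/8


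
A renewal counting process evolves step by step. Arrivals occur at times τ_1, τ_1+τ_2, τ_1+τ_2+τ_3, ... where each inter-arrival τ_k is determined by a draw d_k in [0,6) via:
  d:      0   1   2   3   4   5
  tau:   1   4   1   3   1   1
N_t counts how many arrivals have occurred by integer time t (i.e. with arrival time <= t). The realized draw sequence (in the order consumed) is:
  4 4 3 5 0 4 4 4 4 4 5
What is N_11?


9

draw d_1=4: τ_1=1, arrival time A_1=1
draw d_2=4: τ_2=1, arrival time A_2=2
draw d_3=3: τ_3=3, arrival time A_3=5
draw d_4=5: τ_4=1, arrival time A_4=6
draw d_5=0: τ_5=1, arrival time A_5=7
draw d_6=4: τ_6=1, arrival time A_6=8
draw d_7=4: τ_7=1, arrival time A_7=9
draw d_8=4: τ_8=1, arrival time A_8=10
draw d_9=4: τ_9=1, arrival time A_9=11
draw d_10=4: τ_10=1, arrival time A_10=12
draw d_11=5: τ_11=1, arrival time A_11=13
N_t over t=0..11: 0:0 1:1 2:2 3:2 4:2 5:3 6:4 7:5 8:6 9:7 10:8 11:9


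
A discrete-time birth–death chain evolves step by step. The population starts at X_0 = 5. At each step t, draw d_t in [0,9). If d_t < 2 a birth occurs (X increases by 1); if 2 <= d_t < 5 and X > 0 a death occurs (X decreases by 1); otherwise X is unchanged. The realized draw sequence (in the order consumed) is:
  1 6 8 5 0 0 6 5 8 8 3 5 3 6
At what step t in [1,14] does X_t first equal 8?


t=0: X=5, d=1 → birth, X_1=6
t=1: X=6, d=6 → hold, X_2=6
t=2: X=6, d=8 → hold, X_3=6
t=3: X=6, d=5 → hold, X_4=6
t=4: X=6, d=0 → birth, X_5=7
t=5: X=7, d=0 → birth, X_6=8
t=6: X=8, d=6 → hold, X_7=8
t=7: X=8, d=5 → hold, X_8=8
t=8: X=8, d=8 → hold, X_9=8
t=9: X=8, d=8 → hold, X_10=8
t=10: X=8, d=3 → death, X_11=7
t=11: X=7, d=5 → hold, X_12=7
t=12: X=7, d=3 → death, X_13=6
t=13: X=6, d=6 → hold, X_14=6

6


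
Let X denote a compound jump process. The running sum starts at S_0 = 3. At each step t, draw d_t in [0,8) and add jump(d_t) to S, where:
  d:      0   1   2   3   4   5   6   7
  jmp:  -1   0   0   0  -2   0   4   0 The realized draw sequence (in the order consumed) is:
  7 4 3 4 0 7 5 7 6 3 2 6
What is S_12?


t=0: S=3, d=7, jump=0, S_1=3
t=1: S=3, d=4, jump=-2, S_2=1
t=2: S=1, d=3, jump=0, S_3=1
t=3: S=1, d=4, jump=-2, S_4=-1
t=4: S=-1, d=0, jump=-1, S_5=-2
t=5: S=-2, d=7, jump=0, S_6=-2
t=6: S=-2, d=5, jump=0, S_7=-2
t=7: S=-2, d=7, jump=0, S_8=-2
t=8: S=-2, d=6, jump=4, S_9=2
t=9: S=2, d=3, jump=0, S_10=2
t=10: S=2, d=2, jump=0, S_11=2
t=11: S=2, d=6, jump=4, S_12=6

6


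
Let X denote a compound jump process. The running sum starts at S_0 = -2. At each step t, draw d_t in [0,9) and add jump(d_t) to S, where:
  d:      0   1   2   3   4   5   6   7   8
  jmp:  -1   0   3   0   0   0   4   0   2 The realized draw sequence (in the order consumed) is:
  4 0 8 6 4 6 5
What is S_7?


t=0: S=-2, d=4, jump=0, S_1=-2
t=1: S=-2, d=0, jump=-1, S_2=-3
t=2: S=-3, d=8, jump=2, S_3=-1
t=3: S=-1, d=6, jump=4, S_4=3
t=4: S=3, d=4, jump=0, S_5=3
t=5: S=3, d=6, jump=4, S_6=7
t=6: S=7, d=5, jump=0, S_7=7

7


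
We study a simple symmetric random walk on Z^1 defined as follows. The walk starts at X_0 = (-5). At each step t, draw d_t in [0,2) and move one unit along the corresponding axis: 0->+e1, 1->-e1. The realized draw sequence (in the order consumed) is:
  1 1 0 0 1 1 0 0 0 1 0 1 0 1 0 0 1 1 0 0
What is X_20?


t=0: X=(-5), d=1 → -e1, X_1=(-6)
t=1: X=(-6), d=1 → -e1, X_2=(-7)
t=2: X=(-7), d=0 → +e1, X_3=(-6)
t=3: X=(-6), d=0 → +e1, X_4=(-5)
t=4: X=(-5), d=1 → -e1, X_5=(-6)
t=5: X=(-6), d=1 → -e1, X_6=(-7)
t=6: X=(-7), d=0 → +e1, X_7=(-6)
t=7: X=(-6), d=0 → +e1, X_8=(-5)
t=8: X=(-5), d=0 → +e1, X_9=(-4)
t=9: X=(-4), d=1 → -e1, X_10=(-5)
t=10: X=(-5), d=0 → +e1, X_11=(-4)
t=11: X=(-4), d=1 → -e1, X_12=(-5)
t=12: X=(-5), d=0 → +e1, X_13=(-4)
t=13: X=(-4), d=1 → -e1, X_14=(-5)
t=14: X=(-5), d=0 → +e1, X_15=(-4)
t=15: X=(-4), d=0 → +e1, X_16=(-3)
t=16: X=(-3), d=1 → -e1, X_17=(-4)
t=17: X=(-4), d=1 → -e1, X_18=(-5)
t=18: X=(-5), d=0 → +e1, X_19=(-4)
t=19: X=(-4), d=0 → +e1, X_20=(-3)

(-3)


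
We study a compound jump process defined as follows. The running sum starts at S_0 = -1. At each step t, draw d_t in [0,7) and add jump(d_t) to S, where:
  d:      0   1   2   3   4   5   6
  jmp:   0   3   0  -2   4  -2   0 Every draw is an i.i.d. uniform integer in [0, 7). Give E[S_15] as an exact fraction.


38/7

Outcome values over d=0..6: [0, 3, 0, -2, 4, -2, 0]
Σy = 3, Σy² = 33, M = 7
μ = 3/7 = 3/7,  σ² = 33/7 − (3/7)² = 222/49
E[S_15] = -1 + 15·(3/7) = 38/7


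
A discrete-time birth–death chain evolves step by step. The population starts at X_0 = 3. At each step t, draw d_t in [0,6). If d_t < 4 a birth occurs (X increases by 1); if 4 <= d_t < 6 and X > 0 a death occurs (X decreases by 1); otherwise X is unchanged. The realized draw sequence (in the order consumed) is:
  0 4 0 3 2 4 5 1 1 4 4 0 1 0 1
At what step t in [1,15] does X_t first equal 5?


t=0: X=3, d=0 → birth, X_1=4
t=1: X=4, d=4 → death, X_2=3
t=2: X=3, d=0 → birth, X_3=4
t=3: X=4, d=3 → birth, X_4=5
t=4: X=5, d=2 → birth, X_5=6
t=5: X=6, d=4 → death, X_6=5
t=6: X=5, d=5 → death, X_7=4
t=7: X=4, d=1 → birth, X_8=5
t=8: X=5, d=1 → birth, X_9=6
t=9: X=6, d=4 → death, X_10=5
t=10: X=5, d=4 → death, X_11=4
t=11: X=4, d=0 → birth, X_12=5
t=12: X=5, d=1 → birth, X_13=6
t=13: X=6, d=0 → birth, X_14=7
t=14: X=7, d=1 → birth, X_15=8

4


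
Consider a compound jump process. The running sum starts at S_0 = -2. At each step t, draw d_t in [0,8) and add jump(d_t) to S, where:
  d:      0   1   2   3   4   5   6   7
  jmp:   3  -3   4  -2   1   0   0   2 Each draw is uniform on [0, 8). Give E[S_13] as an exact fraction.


Outcome values over d=0..7: [3, -3, 4, -2, 1, 0, 0, 2]
Σy = 5, Σy² = 43, M = 8
μ = 5/8 = 5/8,  σ² = 43/8 − (5/8)² = 319/64
E[S_13] = -2 + 13·(5/8) = 49/8

49/8


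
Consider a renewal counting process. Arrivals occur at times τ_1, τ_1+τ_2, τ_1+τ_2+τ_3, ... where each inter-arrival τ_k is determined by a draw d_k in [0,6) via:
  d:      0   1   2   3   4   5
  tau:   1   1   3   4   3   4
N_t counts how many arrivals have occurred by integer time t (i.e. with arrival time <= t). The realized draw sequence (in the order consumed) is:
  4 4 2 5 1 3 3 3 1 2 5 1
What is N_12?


draw d_1=4: τ_1=3, arrival time A_1=3
draw d_2=4: τ_2=3, arrival time A_2=6
draw d_3=2: τ_3=3, arrival time A_3=9
draw d_4=5: τ_4=4, arrival time A_4=13
draw d_5=1: τ_5=1, arrival time A_5=14
draw d_6=3: τ_6=4, arrival time A_6=18
draw d_7=3: τ_7=4, arrival time A_7=22
draw d_8=3: τ_8=4, arrival time A_8=26
draw d_9=1: τ_9=1, arrival time A_9=27
draw d_10=2: τ_10=3, arrival time A_10=30
draw d_11=5: τ_11=4, arrival time A_11=34
draw d_12=1: τ_12=1, arrival time A_12=35
N_t over t=0..12: 0:0 1:0 2:0 3:1 4:1 5:1 6:2 7:2 8:2 9:3 10:3 11:3 12:3

3


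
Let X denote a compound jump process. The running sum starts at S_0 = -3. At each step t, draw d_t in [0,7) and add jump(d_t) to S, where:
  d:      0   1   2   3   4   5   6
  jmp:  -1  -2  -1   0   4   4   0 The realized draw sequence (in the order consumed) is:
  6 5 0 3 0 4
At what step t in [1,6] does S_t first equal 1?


t=0: S=-3, d=6, jump=0, S_1=-3
t=1: S=-3, d=5, jump=4, S_2=1
t=2: S=1, d=0, jump=-1, S_3=0
t=3: S=0, d=3, jump=0, S_4=0
t=4: S=0, d=0, jump=-1, S_5=-1
t=5: S=-1, d=4, jump=4, S_6=3

2


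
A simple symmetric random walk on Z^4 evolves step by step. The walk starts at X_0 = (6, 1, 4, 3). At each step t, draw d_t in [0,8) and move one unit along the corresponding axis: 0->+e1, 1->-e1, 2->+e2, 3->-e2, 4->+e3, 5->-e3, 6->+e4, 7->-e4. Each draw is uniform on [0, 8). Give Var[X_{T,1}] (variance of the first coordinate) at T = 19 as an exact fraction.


Outcome values over d=0..7: [1, -1, 0, 0, 0, 0, 0, 0]
Σy = 0, Σy² = 2, M = 8
μ = 0/8 = 0,  σ² = 2/8 − (0)² = 1/4
Independent increments: Var[X_19] = 19·σ² = 19·(1/4) = 19/4

19/4


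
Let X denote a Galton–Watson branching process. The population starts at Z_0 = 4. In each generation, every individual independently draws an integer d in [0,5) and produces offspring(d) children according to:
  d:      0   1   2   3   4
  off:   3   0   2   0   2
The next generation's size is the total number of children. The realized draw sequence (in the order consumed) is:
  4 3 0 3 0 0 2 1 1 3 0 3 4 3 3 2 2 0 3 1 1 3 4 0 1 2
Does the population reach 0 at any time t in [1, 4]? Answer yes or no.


gen 0: Z_0=4, draws=[4, 3, 0, 3], offspring=[2, 0, 3, 0], Z_1=5
gen 1: Z_1=5, draws=[0, 0, 2, 1, 1], offspring=[3, 3, 2, 0, 0], Z_2=8
gen 2: Z_2=8, draws=[3, 0, 3, 4, 3, 3, 2, 2], offspring=[0, 3, 0, 2, 0, 0, 2, 2], Z_3=9
gen 3: Z_3=9, draws=[0, 3, 1, 1, 3, 4, 0, 1, 2], offspring=[3, 0, 0, 0, 0, 2, 3, 0, 2], Z_4=10

no


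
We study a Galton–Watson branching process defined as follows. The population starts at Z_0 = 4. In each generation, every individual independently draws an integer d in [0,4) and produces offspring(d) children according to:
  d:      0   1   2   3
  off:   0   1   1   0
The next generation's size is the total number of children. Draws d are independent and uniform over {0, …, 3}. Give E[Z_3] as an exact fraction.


Outcome values over d=0..3: [0, 1, 1, 0]
Σy = 2, Σy² = 2, M = 4
μ = 2/4 = 1/2,  σ² = 2/4 − (1/2)² = 1/4
E[Z_0] = 4
E[Z_1] = 1/2·E[Z_0] = 2
E[Z_2] = 1/2·E[Z_1] = 1
E[Z_3] = 1/2·E[Z_2] = 1/2

1/2


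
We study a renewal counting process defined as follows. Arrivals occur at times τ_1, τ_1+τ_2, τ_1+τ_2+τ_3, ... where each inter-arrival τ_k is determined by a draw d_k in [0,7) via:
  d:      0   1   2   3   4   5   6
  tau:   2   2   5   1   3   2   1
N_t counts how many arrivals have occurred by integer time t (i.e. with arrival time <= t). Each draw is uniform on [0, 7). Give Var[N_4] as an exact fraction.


4680364/5764801

Inter-arrival values over d=0..6: [2, 2, 5, 1, 3, 2, 1]
Each d has probability 1/7, so the pmf of τ is: f(1) = 2/7, f(2) = 3/7, f(3) = 1/7, f(5) = 1/7
Let p_n(j) = P(N_n = j), with p_0 = [1]. Condition on τ_1: p_n(0) = P(τ > n), and for j >= 1, p_n(j) = Σ_{k<=n} f(k)·p_{n−k}(j−1)
p_1 = [5/7, 2/7]  (j = 0..1)
p_2 = [2/7, 31/49, 4/49]  (j = 0..2)
p_3 = [1/7, 26/49, 104/343, 8/343]  (j = 0..3)
p_4 = [1/7, 13/49, 159/343, 292/2401, 16/2401]  (j = 0..4)
E[N_4] = Σ j·p_4(j) = 3803/2401;  E[N_4²] = Σ j²·p_4(j) = 1139/343
Var[N_4] = 1139/343 − (3803/2401)² = 4680364/5764801


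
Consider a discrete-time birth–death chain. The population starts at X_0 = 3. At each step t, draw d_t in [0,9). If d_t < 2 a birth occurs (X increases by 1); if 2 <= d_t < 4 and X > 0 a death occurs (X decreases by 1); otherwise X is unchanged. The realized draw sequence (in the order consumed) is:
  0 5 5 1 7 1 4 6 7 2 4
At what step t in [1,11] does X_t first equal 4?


t=0: X=3, d=0 → birth, X_1=4
t=1: X=4, d=5 → hold, X_2=4
t=2: X=4, d=5 → hold, X_3=4
t=3: X=4, d=1 → birth, X_4=5
t=4: X=5, d=7 → hold, X_5=5
t=5: X=5, d=1 → birth, X_6=6
t=6: X=6, d=4 → hold, X_7=6
t=7: X=6, d=6 → hold, X_8=6
t=8: X=6, d=7 → hold, X_9=6
t=9: X=6, d=2 → death, X_10=5
t=10: X=5, d=4 → hold, X_11=5

1


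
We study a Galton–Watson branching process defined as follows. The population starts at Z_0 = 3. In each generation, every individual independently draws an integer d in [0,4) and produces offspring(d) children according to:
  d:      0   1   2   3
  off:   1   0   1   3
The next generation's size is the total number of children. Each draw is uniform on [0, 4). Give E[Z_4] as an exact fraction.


Outcome values over d=0..3: [1, 0, 1, 3]
Σy = 5, Σy² = 11, M = 4
μ = 5/4 = 5/4,  σ² = 11/4 − (5/4)² = 19/16
E[Z_0] = 3
E[Z_1] = 5/4·E[Z_0] = 15/4
E[Z_2] = 5/4·E[Z_1] = 75/16
E[Z_3] = 5/4·E[Z_2] = 375/64
E[Z_4] = 5/4·E[Z_3] = 1875/256

1875/256


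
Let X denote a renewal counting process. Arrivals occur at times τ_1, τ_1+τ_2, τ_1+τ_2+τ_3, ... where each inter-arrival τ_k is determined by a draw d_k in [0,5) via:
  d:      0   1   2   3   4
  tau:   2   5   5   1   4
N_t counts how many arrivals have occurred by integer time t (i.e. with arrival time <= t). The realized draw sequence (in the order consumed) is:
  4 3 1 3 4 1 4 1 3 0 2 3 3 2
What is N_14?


4

draw d_1=4: τ_1=4, arrival time A_1=4
draw d_2=3: τ_2=1, arrival time A_2=5
draw d_3=1: τ_3=5, arrival time A_3=10
draw d_4=3: τ_4=1, arrival time A_4=11
draw d_5=4: τ_5=4, arrival time A_5=15
draw d_6=1: τ_6=5, arrival time A_6=20
draw d_7=4: τ_7=4, arrival time A_7=24
draw d_8=1: τ_8=5, arrival time A_8=29
draw d_9=3: τ_9=1, arrival time A_9=30
draw d_10=0: τ_10=2, arrival time A_10=32
draw d_11=2: τ_11=5, arrival time A_11=37
draw d_12=3: τ_12=1, arrival time A_12=38
draw d_13=3: τ_13=1, arrival time A_13=39
draw d_14=2: τ_14=5, arrival time A_14=44
N_t over t=0..14: 0:0 1:0 2:0 3:0 4:1 5:2 6:2 7:2 8:2 9:2 10:3 11:4 12:4 13:4 14:4


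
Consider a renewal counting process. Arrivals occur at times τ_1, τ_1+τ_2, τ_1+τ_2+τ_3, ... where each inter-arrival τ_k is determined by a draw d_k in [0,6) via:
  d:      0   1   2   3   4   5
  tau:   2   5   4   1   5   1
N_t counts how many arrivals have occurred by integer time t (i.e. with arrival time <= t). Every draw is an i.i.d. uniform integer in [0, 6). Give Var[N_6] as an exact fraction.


26462255/34012224

Inter-arrival values over d=0..5: [2, 5, 4, 1, 5, 1]
Each d has probability 1/6, so the pmf of τ is: f(1) = 1/3, f(2) = 1/6, f(4) = 1/6, f(5) = 1/3
Let p_n(j) = P(N_n = j), with p_0 = [1]. Condition on τ_1: p_n(0) = P(τ > n), and for j >= 1, p_n(j) = Σ_{k<=n} f(k)·p_{n−k}(j−1)
p_1 = [2/3, 1/3]  (j = 0..1)
p_2 = [1/2, 7/18, 1/9]  (j = 0..2)
p_3 = [1/2, 5/18, 5/27, 1/27]  (j = 0..3)
p_4 = [1/3, 5/12, 17/108, 13/162, 1/81]  (j = 0..4)
p_5 = [0, 23/36, 13/54, 1/12, 8/243, 1/243]  (j = 0..5)
p_6 = [0, 13/36, 11/24, 1/8, 10/243, 19/1458, 1/729]  (j = 0..6)
E[N_6] = Σ j·p_6(j) = 11027/5832;  E[N_6²] = Σ j²·p_6(j) = 25387/5832
Var[N_6] = 25387/5832 − (11027/5832)² = 26462255/34012224


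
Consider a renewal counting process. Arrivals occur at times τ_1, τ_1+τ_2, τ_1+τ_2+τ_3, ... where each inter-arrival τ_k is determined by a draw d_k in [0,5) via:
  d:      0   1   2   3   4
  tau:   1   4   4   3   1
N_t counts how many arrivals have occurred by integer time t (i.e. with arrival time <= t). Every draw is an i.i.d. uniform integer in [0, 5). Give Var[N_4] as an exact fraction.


184464/390625

Inter-arrival values over d=0..4: [1, 4, 4, 3, 1]
Each d has probability 1/5, so the pmf of τ is: f(1) = 2/5, f(3) = 1/5, f(4) = 2/5
Let p_n(j) = P(N_n = j), with p_0 = [1]. Condition on τ_1: p_n(0) = P(τ > n), and for j >= 1, p_n(j) = Σ_{k<=n} f(k)·p_{n−k}(j−1)
p_1 = [3/5, 2/5]  (j = 0..1)
p_2 = [3/5, 6/25, 4/25]  (j = 0..2)
p_3 = [2/5, 11/25, 12/125, 8/125]  (j = 0..3)
p_4 = [0, 17/25, 32/125, 24/625, 16/625]  (j = 0..4)
E[N_4] = Σ j·p_4(j) = 881/625;  E[N_4²] = Σ j²·p_4(j) = 1537/625
Var[N_4] = 1537/625 − (881/625)² = 184464/390625


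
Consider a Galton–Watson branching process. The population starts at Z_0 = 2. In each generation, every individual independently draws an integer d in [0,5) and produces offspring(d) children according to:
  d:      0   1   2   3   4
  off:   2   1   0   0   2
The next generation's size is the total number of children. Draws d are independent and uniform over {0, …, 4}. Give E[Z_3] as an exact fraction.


Outcome values over d=0..4: [2, 1, 0, 0, 2]
Σy = 5, Σy² = 9, M = 5
μ = 5/5 = 1,  σ² = 9/5 − (1)² = 4/5
E[Z_0] = 2
E[Z_1] = 1·E[Z_0] = 2
E[Z_2] = 1·E[Z_1] = 2
E[Z_3] = 1·E[Z_2] = 2

2


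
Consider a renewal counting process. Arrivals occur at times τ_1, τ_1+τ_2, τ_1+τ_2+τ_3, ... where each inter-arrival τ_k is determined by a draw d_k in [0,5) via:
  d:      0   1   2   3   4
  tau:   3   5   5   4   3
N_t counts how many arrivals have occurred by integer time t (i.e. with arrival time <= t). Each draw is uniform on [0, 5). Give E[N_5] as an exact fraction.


Inter-arrival values over d=0..4: [3, 5, 5, 4, 3]
Each d has probability 1/5, so the pmf of τ is: f(3) = 2/5, f(4) = 1/5, f(5) = 2/5
Renewal equation for m(n) = E[N_n]: condition on τ_1 = k (if k <= n, one arrival plus a fresh copy on the remaining n−k steps): m(n) = F(n) + Σ_{k<=n} f(k)·m(n−k), where F(n) = P(τ <= n) and m(0) = 0
m(1) = F(1) = 0
m(2) = F(2) = 0
m(3) = F(3) = 2/5
m(4) = F(4) = 3/5
m(5) = F(5) = 1
E[N_5] = m(5) = 1

1


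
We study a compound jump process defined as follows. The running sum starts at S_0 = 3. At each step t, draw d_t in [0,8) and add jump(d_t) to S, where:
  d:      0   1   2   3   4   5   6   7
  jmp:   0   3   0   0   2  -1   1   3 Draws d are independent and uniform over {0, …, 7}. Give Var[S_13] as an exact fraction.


Outcome values over d=0..7: [0, 3, 0, 0, 2, -1, 1, 3]
Σy = 8, Σy² = 24, M = 8
μ = 8/8 = 1,  σ² = 24/8 − (1)² = 2
Independent increments: Var[S_13] = 13·σ² = 13·(2) = 26

26


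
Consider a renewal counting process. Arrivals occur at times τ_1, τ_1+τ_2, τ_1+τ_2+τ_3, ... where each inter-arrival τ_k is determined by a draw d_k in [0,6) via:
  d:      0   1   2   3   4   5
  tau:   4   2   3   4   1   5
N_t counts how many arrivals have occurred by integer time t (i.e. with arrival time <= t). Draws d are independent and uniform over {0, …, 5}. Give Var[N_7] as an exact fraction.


Inter-arrival values over d=0..5: [4, 2, 3, 4, 1, 5]
Each d has probability 1/6, so the pmf of τ is: f(1) = 1/6, f(2) = 1/6, f(3) = 1/6, f(4) = 1/3, f(5) = 1/6
Let p_n(j) = P(N_n = j), with p_0 = [1]. Condition on τ_1: p_n(0) = P(τ > n), and for j >= 1, p_n(j) = Σ_{k<=n} f(k)·p_{n−k}(j−1)
p_1 = [5/6, 1/6]  (j = 0..1)
p_2 = [2/3, 11/36, 1/36]  (j = 0..2)
p_3 = [1/2, 5/12, 17/216, 1/216]  (j = 0..3)
p_4 = [1/6, 2/3, 4/27, 23/1296, 1/1296]  (j = 0..4)
p_5 = [0, 2/3, 31/108, 55/1296, 29/7776, 1/7776]  (j = 0..5)
p_6 = [0, 17/36, 91/216, 41/432, 7/648, 35/46656, 1/46656]  (j = 0..6)
p_7 = [0, 11/36, 53/108, 25/144, 71/2592, 119/46656, 41/279936, 1/279936]  (j = 0..7)
E[N_7] = Σ j·p_7(j) = 540583/279936;  E[N_7²] = Σ j²·p_7(j) = 1214503/279936
Var[N_7] = 1214503/279936 − (540583/279936)² = 47753131919/78364164096

47753131919/78364164096


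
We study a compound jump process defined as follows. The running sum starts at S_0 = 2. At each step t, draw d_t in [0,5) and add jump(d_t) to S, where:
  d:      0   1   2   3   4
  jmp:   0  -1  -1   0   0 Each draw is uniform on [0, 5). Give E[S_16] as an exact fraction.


Outcome values over d=0..4: [0, -1, -1, 0, 0]
Σy = -2, Σy² = 2, M = 5
μ = -2/5 = -2/5,  σ² = 2/5 − (-2/5)² = 6/25
E[S_16] = 2 + 16·(-2/5) = -22/5

-22/5


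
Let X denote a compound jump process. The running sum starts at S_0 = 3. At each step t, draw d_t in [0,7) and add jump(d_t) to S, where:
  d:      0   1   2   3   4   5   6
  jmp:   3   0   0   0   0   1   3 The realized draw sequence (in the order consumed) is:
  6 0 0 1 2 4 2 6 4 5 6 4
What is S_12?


t=0: S=3, d=6, jump=3, S_1=6
t=1: S=6, d=0, jump=3, S_2=9
t=2: S=9, d=0, jump=3, S_3=12
t=3: S=12, d=1, jump=0, S_4=12
t=4: S=12, d=2, jump=0, S_5=12
t=5: S=12, d=4, jump=0, S_6=12
t=6: S=12, d=2, jump=0, S_7=12
t=7: S=12, d=6, jump=3, S_8=15
t=8: S=15, d=4, jump=0, S_9=15
t=9: S=15, d=5, jump=1, S_10=16
t=10: S=16, d=6, jump=3, S_11=19
t=11: S=19, d=4, jump=0, S_12=19

19


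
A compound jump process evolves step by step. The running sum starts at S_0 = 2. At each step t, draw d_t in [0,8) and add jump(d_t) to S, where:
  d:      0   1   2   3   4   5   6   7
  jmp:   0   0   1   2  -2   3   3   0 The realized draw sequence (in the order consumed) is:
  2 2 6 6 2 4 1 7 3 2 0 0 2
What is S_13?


t=0: S=2, d=2, jump=1, S_1=3
t=1: S=3, d=2, jump=1, S_2=4
t=2: S=4, d=6, jump=3, S_3=7
t=3: S=7, d=6, jump=3, S_4=10
t=4: S=10, d=2, jump=1, S_5=11
t=5: S=11, d=4, jump=-2, S_6=9
t=6: S=9, d=1, jump=0, S_7=9
t=7: S=9, d=7, jump=0, S_8=9
t=8: S=9, d=3, jump=2, S_9=11
t=9: S=11, d=2, jump=1, S_10=12
t=10: S=12, d=0, jump=0, S_11=12
t=11: S=12, d=0, jump=0, S_12=12
t=12: S=12, d=2, jump=1, S_13=13

13
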